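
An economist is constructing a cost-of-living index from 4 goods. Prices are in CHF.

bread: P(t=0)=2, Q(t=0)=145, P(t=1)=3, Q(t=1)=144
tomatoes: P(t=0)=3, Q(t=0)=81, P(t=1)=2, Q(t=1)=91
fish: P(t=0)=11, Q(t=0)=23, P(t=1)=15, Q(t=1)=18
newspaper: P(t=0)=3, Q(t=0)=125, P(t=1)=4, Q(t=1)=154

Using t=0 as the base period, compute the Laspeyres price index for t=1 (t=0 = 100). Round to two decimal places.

124.20

Laspeyres price index uses base-period quantities as weights.
ΣP(t=1)·Q(t=0) = 3×145 + 2×81 + 15×23 + 4×125 = 435 + 162 + 345 + 500 = 1442
ΣP(t=0)·Q(t=0) = 2×145 + 3×81 + 11×23 + 3×125 = 290 + 243 + 253 + 375 = 1161
Index = 1442 / 1161 × 100 = 124.2033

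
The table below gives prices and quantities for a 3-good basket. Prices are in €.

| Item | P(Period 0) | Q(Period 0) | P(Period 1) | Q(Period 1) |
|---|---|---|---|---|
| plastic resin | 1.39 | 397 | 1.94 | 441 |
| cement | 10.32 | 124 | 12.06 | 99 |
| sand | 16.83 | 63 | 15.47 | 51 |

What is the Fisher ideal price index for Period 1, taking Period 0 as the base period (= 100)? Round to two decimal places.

112.95

Laspeyres component (base-period weights):
ΣP(Period 1)Q(Period 0) = 1.94×397 + 12.06×124 + 15.47×63 = 770.18 + 1495.44 + 974.61 = 3240.23
ΣP(Period 0)Q(Period 0) = 1.39×397 + 10.32×124 + 16.83×63 = 551.83 + 1279.68 + 1060.29 = 2891.8
L = 3240.23 / 2891.8 × 100 = 112.0489
Paasche component (current-period weights):
ΣP(Period 1)Q(Period 1) = 1.94×441 + 12.06×99 + 15.47×51 = 855.54 + 1193.94 + 788.97 = 2838.45
ΣP(Period 0)Q(Period 1) = 1.39×441 + 10.32×99 + 16.83×51 = 612.99 + 1021.68 + 858.33 = 2493
P = 2838.45 / 2493 × 100 = 113.8568
Fisher = √(L × P) = √(112.0489 × 113.8568) = 112.9492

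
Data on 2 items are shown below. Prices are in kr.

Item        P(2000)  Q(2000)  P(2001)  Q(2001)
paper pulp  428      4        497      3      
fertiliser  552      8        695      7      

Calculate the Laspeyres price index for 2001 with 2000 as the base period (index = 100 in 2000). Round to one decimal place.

123.2

Laspeyres price index uses base-period quantities as weights.
ΣP(2001)·Q(2000) = 497×4 + 695×8 = 1988 + 5560 = 7548
ΣP(2000)·Q(2000) = 428×4 + 552×8 = 1712 + 4416 = 6128
Index = 7548 / 6128 × 100 = 123.1723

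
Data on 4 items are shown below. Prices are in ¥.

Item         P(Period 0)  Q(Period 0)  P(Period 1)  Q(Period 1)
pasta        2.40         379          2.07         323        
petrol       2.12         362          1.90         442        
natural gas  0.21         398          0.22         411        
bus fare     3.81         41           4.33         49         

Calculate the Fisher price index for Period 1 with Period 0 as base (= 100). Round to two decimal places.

90.93

Laspeyres component (base-period weights):
ΣP(Period 1)Q(Period 0) = 2.07×379 + 1.90×362 + 0.22×398 + 4.33×41 = 784.53 + 687.8 + 87.56 + 177.53 = 1737.42
ΣP(Period 0)Q(Period 0) = 2.40×379 + 2.12×362 + 0.21×398 + 3.81×41 = 909.6 + 767.44 + 83.58 + 156.21 = 1916.83
L = 1737.42 / 1916.83 × 100 = 90.6403
Paasche component (current-period weights):
ΣP(Period 1)Q(Period 1) = 2.07×323 + 1.90×442 + 0.22×411 + 4.33×49 = 668.61 + 839.8 + 90.42 + 212.17 = 1811
ΣP(Period 0)Q(Period 1) = 2.40×323 + 2.12×442 + 0.21×411 + 3.81×49 = 775.2 + 937.04 + 86.31 + 186.69 = 1985.24
P = 1811 / 1985.24 × 100 = 91.2232
Fisher = √(L × P) = √(90.6403 × 91.2232) = 90.9313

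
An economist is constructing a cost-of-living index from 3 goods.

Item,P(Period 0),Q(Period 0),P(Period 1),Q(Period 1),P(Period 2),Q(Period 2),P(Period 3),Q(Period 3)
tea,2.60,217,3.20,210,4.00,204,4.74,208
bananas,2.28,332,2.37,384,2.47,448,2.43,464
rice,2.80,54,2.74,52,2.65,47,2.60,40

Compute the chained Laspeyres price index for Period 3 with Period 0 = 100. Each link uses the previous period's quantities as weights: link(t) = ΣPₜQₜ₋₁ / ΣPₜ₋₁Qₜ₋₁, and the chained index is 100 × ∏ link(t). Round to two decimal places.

131.49

Link Period 0→Period 1:
ΣP(Period 1)Q(Period 0) = 3.20×217 + 2.37×332 + 2.74×54 = 694.4 + 786.84 + 147.96 = 1629.2
ΣP(Period 0)Q(Period 0) = 2.60×217 + 2.28×332 + 2.80×54 = 564.2 + 756.96 + 151.2 = 1472.36
link = 1629.2/1472.36 = 1.106523
Link Period 1→Period 2:
ΣP(Period 2)Q(Period 1) = 4.00×210 + 2.47×384 + 2.65×52 = 840 + 948.48 + 137.8 = 1926.28
ΣP(Period 1)Q(Period 1) = 3.20×210 + 2.37×384 + 2.74×52 = 672 + 910.08 + 142.48 = 1724.56
link = 1926.28/1724.56 = 1.116969
Link Period 2→Period 3:
ΣP(Period 3)Q(Period 2) = 4.74×204 + 2.43×448 + 2.60×47 = 966.96 + 1088.64 + 122.2 = 2177.8
ΣP(Period 2)Q(Period 2) = 4.00×204 + 2.47×448 + 2.65×47 = 816 + 1106.56 + 124.55 = 2047.11
link = 2177.8/2047.11 = 1.063841
Chained index = 100 × 1.106523 × 1.116969 × 1.063841 = 131.4856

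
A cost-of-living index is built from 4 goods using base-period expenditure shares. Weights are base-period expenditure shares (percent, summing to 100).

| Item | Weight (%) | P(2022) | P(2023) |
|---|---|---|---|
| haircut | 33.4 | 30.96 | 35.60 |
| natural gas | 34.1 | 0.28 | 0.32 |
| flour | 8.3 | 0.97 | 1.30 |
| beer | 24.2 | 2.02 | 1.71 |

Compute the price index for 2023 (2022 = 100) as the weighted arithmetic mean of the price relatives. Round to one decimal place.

haircut: 33.4 × (35.60/30.96) = 33.4 × 1.149871 = 38.4057
natural gas: 34.1 × (0.32/0.28) = 34.1 × 1.142857 = 38.9714
flour: 8.3 × (1.30/0.97) = 8.3 × 1.340206 = 11.1237
beer: 24.2 × (1.71/2.02) = 24.2 × 0.846535 = 20.4861
Index = Σ wᵢ·(p₁ᵢ/p₀ᵢ) = 38.4057 + 38.9714 + 11.1237 + 20.4861 = 108.9870

109.0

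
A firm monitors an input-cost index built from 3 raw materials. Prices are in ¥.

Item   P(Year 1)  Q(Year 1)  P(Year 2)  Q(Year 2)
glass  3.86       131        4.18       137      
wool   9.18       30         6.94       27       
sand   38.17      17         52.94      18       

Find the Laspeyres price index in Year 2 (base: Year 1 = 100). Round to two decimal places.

Laspeyres price index uses base-period quantities as weights.
ΣP(Year 2)·Q(Year 1) = 4.18×131 + 6.94×30 + 52.94×17 = 547.58 + 208.2 + 899.98 = 1655.76
ΣP(Year 1)·Q(Year 1) = 3.86×131 + 9.18×30 + 38.17×17 = 505.66 + 275.4 + 648.89 = 1429.95
Index = 1655.76 / 1429.95 × 100 = 115.7915

115.79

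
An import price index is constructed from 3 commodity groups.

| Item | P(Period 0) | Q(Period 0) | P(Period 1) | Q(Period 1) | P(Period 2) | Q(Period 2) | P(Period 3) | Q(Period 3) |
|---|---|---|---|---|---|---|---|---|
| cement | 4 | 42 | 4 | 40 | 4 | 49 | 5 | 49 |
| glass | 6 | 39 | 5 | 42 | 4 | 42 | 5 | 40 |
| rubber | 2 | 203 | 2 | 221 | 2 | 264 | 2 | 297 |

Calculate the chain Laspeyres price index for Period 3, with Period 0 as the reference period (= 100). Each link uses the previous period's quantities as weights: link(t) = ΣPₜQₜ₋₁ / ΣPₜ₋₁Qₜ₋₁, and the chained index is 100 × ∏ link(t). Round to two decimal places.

99.46

Link Period 0→Period 1:
ΣP(Period 1)Q(Period 0) = 4×42 + 5×39 + 2×203 = 168 + 195 + 406 = 769
ΣP(Period 0)Q(Period 0) = 4×42 + 6×39 + 2×203 = 168 + 234 + 406 = 808
link = 769/808 = 0.951733
Link Period 1→Period 2:
ΣP(Period 2)Q(Period 1) = 4×40 + 4×42 + 2×221 = 160 + 168 + 442 = 770
ΣP(Period 1)Q(Period 1) = 4×40 + 5×42 + 2×221 = 160 + 210 + 442 = 812
link = 770/812 = 0.948276
Link Period 2→Period 3:
ΣP(Period 3)Q(Period 2) = 5×49 + 5×42 + 2×264 = 245 + 210 + 528 = 983
ΣP(Period 2)Q(Period 2) = 4×49 + 4×42 + 2×264 = 196 + 168 + 528 = 892
link = 983/892 = 1.102018
Chained index = 100 × 0.951733 × 0.948276 × 1.102018 = 99.4577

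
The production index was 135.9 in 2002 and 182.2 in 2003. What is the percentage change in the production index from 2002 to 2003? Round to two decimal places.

34.07%

Change = (182.2 − 135.9) / 135.9 × 100
       = 46.3 / 135.9 × 100 = 34.0692%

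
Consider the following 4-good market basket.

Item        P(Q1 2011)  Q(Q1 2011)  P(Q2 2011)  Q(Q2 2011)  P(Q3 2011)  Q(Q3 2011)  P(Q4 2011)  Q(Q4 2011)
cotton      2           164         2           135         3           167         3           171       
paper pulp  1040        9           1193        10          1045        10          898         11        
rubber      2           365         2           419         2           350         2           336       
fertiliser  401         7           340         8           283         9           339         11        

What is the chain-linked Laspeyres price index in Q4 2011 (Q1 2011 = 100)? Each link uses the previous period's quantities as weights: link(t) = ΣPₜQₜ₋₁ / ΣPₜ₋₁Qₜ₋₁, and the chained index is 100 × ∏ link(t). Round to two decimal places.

88.47

Link Q1 2011→Q2 2011:
ΣP(Q2 2011)Q(Q1 2011) = 2×164 + 1193×9 + 2×365 + 340×7 = 328 + 10737 + 730 + 2380 = 14175
ΣP(Q1 2011)Q(Q1 2011) = 2×164 + 1040×9 + 2×365 + 401×7 = 328 + 9360 + 730 + 2807 = 13225
link = 14175/13225 = 1.071834
Link Q2 2011→Q3 2011:
ΣP(Q3 2011)Q(Q2 2011) = 3×135 + 1045×10 + 2×419 + 283×8 = 405 + 10450 + 838 + 2264 = 13957
ΣP(Q2 2011)Q(Q2 2011) = 2×135 + 1193×10 + 2×419 + 340×8 = 270 + 11930 + 838 + 2720 = 15758
link = 13957/15758 = 0.885709
Link Q3 2011→Q4 2011:
ΣP(Q4 2011)Q(Q3 2011) = 3×167 + 898×10 + 2×350 + 339×9 = 501 + 8980 + 700 + 3051 = 13232
ΣP(Q3 2011)Q(Q3 2011) = 3×167 + 1045×10 + 2×350 + 283×9 = 501 + 10450 + 700 + 2547 = 14198
link = 13232/14198 = 0.931962
Chained index = 100 × 1.071834 × 0.885709 × 0.931962 = 88.4742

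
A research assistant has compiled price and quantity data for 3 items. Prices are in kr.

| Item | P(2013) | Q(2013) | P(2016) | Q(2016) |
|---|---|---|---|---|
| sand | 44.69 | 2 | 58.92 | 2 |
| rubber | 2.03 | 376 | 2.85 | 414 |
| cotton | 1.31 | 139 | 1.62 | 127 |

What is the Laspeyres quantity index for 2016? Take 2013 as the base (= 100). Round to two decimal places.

105.94

Laspeyres quantity index uses base-period prices as weights.
ΣP(2013)·Q(2016) = 44.69×2 + 2.03×414 + 1.31×127 = 89.38 + 840.42 + 166.37 = 1096.17
ΣP(2013)·Q(2013) = 44.69×2 + 2.03×376 + 1.31×139 = 89.38 + 763.28 + 182.09 = 1034.75
Index = 1096.17 / 1034.75 × 100 = 105.9357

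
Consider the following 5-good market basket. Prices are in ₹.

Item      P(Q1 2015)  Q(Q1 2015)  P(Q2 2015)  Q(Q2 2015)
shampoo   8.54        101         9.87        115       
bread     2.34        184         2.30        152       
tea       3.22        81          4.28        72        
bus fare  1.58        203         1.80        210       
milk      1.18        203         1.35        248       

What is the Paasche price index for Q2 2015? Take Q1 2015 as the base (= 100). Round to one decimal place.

Paasche price index uses current-period quantities as weights.
ΣP(Q2 2015)·Q(Q2 2015) = 9.87×115 + 2.30×152 + 4.28×72 + 1.80×210 + 1.35×248 = 1135.05 + 349.6 + 308.16 + 378 + 334.8 = 2505.61
ΣP(Q1 2015)·Q(Q2 2015) = 8.54×115 + 2.34×152 + 3.22×72 + 1.58×210 + 1.18×248 = 982.1 + 355.68 + 231.84 + 331.8 + 292.64 = 2194.06
Index = 2505.61 / 2194.06 × 100 = 114.1997

114.2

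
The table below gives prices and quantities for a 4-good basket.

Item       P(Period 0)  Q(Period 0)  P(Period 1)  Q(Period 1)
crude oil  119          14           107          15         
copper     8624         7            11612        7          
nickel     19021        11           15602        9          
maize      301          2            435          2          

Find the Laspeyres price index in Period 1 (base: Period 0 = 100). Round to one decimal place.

Laspeyres price index uses base-period quantities as weights.
ΣP(Period 1)·Q(Period 0) = 107×14 + 11612×7 + 15602×11 + 435×2 = 1498 + 81284 + 171622 + 870 = 255274
ΣP(Period 0)·Q(Period 0) = 119×14 + 8624×7 + 19021×11 + 301×2 = 1666 + 60368 + 209231 + 602 = 271867
Index = 255274 / 271867 × 100 = 93.8966

93.9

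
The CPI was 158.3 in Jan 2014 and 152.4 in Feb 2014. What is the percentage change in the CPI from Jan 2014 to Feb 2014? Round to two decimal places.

-3.73%

Change = (152.4 − 158.3) / 158.3 × 100
       = -5.9 / 158.3 × 100 = -3.7271%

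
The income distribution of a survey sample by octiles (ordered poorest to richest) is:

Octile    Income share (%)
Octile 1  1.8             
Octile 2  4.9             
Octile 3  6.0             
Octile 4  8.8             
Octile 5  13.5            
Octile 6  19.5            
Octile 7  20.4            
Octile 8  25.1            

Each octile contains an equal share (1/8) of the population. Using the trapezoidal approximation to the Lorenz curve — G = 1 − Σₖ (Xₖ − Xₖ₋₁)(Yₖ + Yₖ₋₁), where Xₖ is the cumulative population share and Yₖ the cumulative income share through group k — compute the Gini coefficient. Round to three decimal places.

Cumulative income shares Yₖ: 0.0180, 0.0670, 0.1270, 0.2150, 0.3500, 0.5450, 0.7490, 1.0000
Σ (Xₖ−Xₖ₋₁)(Yₖ+Yₖ₋₁) = (1/8)(0.0180+0.0000) + (1/8)(0.0670+0.0180) + (1/8)(0.1270+0.0670) + (1/8)(0.2150+0.1270) + (1/8)(0.3500+0.2150) + (1/8)(0.5450+0.3500) + (1/8)(0.7490+0.5450) + (1/8)(1.0000+0.7490)
  = 0.0023 + 0.0106 + 0.0243 + 0.0428 + 0.0706 + 0.1119 + 0.1618 + 0.2186 = 0.6428
G = 1 − 0.6428 = 0.3572

0.357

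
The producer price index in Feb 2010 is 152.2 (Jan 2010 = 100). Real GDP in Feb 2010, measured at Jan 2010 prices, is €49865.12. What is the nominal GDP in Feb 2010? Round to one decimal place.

75894.7

Nominal = Real × (Index/100) = 49865.12 × (152.2/100)
        = 49865.12 × 1.522 = 75894.7126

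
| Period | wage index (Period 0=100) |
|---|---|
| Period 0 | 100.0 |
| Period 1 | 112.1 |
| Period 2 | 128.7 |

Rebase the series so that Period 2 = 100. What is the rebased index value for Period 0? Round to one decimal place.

77.7

Rebased(Period 0) = 100.0 / 128.7 × 100 = 77.7001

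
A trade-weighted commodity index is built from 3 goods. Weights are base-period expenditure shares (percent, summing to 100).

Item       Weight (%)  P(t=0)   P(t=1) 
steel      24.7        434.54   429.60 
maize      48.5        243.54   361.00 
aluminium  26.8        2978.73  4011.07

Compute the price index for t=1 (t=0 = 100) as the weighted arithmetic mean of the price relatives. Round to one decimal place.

132.4

steel: 24.7 × (429.60/434.54) = 24.7 × 0.988632 = 24.4192
maize: 48.5 × (361.00/243.54) = 48.5 × 1.482303 = 71.8917
aluminium: 26.8 × (4011.07/2978.73) = 26.8 × 1.346571 = 36.0881
Index = Σ wᵢ·(p₁ᵢ/p₀ᵢ) = 24.4192 + 71.8917 + 36.0881 = 132.3990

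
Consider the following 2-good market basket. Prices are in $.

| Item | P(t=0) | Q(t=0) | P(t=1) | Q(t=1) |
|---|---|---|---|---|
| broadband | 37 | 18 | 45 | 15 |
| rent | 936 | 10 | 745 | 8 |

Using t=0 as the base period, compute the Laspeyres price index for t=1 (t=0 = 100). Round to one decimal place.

Laspeyres price index uses base-period quantities as weights.
ΣP(t=1)·Q(t=0) = 45×18 + 745×10 = 810 + 7450 = 8260
ΣP(t=0)·Q(t=0) = 37×18 + 936×10 = 666 + 9360 = 10026
Index = 8260 / 10026 × 100 = 82.3858

82.4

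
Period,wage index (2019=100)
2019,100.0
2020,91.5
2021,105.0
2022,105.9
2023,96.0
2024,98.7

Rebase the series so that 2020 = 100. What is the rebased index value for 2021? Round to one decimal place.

114.8

Rebased(2021) = 105.0 / 91.5 × 100 = 114.7541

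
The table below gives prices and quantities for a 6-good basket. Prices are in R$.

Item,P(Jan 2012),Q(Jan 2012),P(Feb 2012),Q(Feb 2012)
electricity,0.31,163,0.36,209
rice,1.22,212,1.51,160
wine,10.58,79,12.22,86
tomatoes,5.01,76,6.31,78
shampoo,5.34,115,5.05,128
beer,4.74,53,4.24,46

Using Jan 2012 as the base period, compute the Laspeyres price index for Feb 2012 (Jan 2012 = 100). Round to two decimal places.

109.96

Laspeyres price index uses base-period quantities as weights.
ΣP(Feb 2012)·Q(Jan 2012) = 0.36×163 + 1.51×212 + 12.22×79 + 6.31×76 + 5.05×115 + 4.24×53 = 58.68 + 320.12 + 965.38 + 479.56 + 580.75 + 224.72 = 2629.21
ΣP(Jan 2012)·Q(Jan 2012) = 0.31×163 + 1.22×212 + 10.58×79 + 5.01×76 + 5.34×115 + 4.74×53 = 50.53 + 258.64 + 835.82 + 380.76 + 614.1 + 251.22 = 2391.07
Index = 2629.21 / 2391.07 × 100 = 109.9596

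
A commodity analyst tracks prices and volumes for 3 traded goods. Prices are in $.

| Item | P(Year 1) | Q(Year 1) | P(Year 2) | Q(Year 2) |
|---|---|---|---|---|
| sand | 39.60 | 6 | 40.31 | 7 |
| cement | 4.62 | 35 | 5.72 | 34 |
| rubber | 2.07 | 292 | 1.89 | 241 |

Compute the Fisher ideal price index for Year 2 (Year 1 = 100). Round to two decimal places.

99.46

Laspeyres component (base-period weights):
ΣP(Year 2)Q(Year 1) = 40.31×6 + 5.72×35 + 1.89×292 = 241.86 + 200.2 + 551.88 = 993.94
ΣP(Year 1)Q(Year 1) = 39.60×6 + 4.62×35 + 2.07×292 = 237.6 + 161.7 + 604.44 = 1003.74
L = 993.94 / 1003.74 × 100 = 99.0237
Paasche component (current-period weights):
ΣP(Year 2)Q(Year 2) = 40.31×7 + 5.72×34 + 1.89×241 = 282.17 + 194.48 + 455.49 = 932.14
ΣP(Year 1)Q(Year 2) = 39.60×7 + 4.62×34 + 2.07×241 = 277.2 + 157.08 + 498.87 = 933.15
P = 932.14 / 933.15 × 100 = 99.8918
Fisher = √(L × P) = √(99.0237 × 99.8918) = 99.4568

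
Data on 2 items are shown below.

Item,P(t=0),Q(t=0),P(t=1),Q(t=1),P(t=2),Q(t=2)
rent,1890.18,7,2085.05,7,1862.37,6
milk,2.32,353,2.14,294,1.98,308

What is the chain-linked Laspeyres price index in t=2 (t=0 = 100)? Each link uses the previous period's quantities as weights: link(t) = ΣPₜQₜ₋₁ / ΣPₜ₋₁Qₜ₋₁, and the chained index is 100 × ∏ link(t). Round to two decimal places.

97.73

Link t=0→t=1:
ΣP(t=1)Q(t=0) = 2085.05×7 + 2.14×353 = 14595.35 + 755.42 = 15350.77
ΣP(t=0)Q(t=0) = 1890.18×7 + 2.32×353 = 13231.26 + 818.96 = 14050.22
link = 15350.77/14050.22 = 1.092564
Link t=1→t=2:
ΣP(t=2)Q(t=1) = 1862.37×7 + 1.98×294 = 13036.59 + 582.12 = 13618.71
ΣP(t=1)Q(t=1) = 2085.05×7 + 2.14×294 = 14595.35 + 629.16 = 15224.51
link = 13618.71/15224.51 = 0.894525
Chained index = 100 × 1.092564 × 0.894525 = 97.7327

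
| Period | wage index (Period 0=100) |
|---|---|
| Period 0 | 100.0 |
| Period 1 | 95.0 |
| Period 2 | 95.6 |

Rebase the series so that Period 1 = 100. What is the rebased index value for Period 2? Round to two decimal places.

Rebased(Period 2) = 95.6 / 95.0 × 100 = 100.6316

100.63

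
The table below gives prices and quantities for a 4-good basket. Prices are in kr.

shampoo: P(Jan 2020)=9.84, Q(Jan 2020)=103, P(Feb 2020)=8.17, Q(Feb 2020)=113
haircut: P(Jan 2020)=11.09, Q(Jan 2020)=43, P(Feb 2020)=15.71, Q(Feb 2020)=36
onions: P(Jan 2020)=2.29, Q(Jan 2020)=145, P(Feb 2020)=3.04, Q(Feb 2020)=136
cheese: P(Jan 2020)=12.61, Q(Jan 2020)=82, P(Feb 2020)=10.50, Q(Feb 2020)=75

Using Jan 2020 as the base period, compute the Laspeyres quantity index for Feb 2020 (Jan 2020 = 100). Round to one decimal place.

96.9

Laspeyres quantity index uses base-period prices as weights.
ΣP(Jan 2020)·Q(Feb 2020) = 9.84×113 + 11.09×36 + 2.29×136 + 12.61×75 = 1111.92 + 399.24 + 311.44 + 945.75 = 2768.35
ΣP(Jan 2020)·Q(Jan 2020) = 9.84×103 + 11.09×43 + 2.29×145 + 12.61×82 = 1013.52 + 476.87 + 332.05 + 1034.02 = 2856.46
Index = 2768.35 / 2856.46 × 100 = 96.9154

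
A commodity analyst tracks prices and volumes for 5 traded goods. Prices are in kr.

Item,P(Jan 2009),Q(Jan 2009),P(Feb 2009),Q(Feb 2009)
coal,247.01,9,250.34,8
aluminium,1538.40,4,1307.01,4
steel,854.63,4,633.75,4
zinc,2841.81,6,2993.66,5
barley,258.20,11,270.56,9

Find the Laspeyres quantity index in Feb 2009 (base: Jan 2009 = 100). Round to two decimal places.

Laspeyres quantity index uses base-period prices as weights.
ΣP(Jan 2009)·Q(Feb 2009) = 247.01×8 + 1538.40×4 + 854.63×4 + 2841.81×5 + 258.20×9 = 1976.08 + 6153.6 + 3418.52 + 14209.05 + 2323.8 = 28081.05
ΣP(Jan 2009)·Q(Jan 2009) = 247.01×9 + 1538.40×4 + 854.63×4 + 2841.81×6 + 258.20×11 = 2223.09 + 6153.6 + 3418.52 + 17050.86 + 2840.2 = 31686.27
Index = 28081.05 / 31686.27 × 100 = 88.6221

88.62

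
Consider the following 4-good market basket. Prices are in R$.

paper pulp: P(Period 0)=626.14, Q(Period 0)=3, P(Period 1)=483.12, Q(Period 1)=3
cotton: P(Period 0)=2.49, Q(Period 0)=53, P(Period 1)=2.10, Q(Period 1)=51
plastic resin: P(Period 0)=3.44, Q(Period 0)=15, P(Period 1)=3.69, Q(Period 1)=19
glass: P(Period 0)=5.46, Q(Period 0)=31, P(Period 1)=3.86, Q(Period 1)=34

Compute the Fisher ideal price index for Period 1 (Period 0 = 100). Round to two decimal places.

Laspeyres component (base-period weights):
ΣP(Period 1)Q(Period 0) = 483.12×3 + 2.10×53 + 3.69×15 + 3.86×31 = 1449.36 + 111.3 + 55.35 + 119.66 = 1735.67
ΣP(Period 0)Q(Period 0) = 626.14×3 + 2.49×53 + 3.44×15 + 5.46×31 = 1878.42 + 131.97 + 51.6 + 169.26 = 2231.25
L = 1735.67 / 2231.25 × 100 = 77.7891
Paasche component (current-period weights):
ΣP(Period 1)Q(Period 1) = 483.12×3 + 2.10×51 + 3.69×19 + 3.86×34 = 1449.36 + 107.1 + 70.11 + 131.24 = 1757.81
ΣP(Period 0)Q(Period 1) = 626.14×3 + 2.49×51 + 3.44×19 + 5.46×34 = 1878.42 + 126.99 + 65.36 + 185.64 = 2256.41
P = 1757.81 / 2256.41 × 100 = 77.9030
Fisher = √(L × P) = √(77.7891 × 77.9030) = 77.8460

77.85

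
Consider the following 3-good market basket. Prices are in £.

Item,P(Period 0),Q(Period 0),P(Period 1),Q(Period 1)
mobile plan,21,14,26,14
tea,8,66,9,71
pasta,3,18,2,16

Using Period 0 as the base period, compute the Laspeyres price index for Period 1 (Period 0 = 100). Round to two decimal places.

113.47

Laspeyres price index uses base-period quantities as weights.
ΣP(Period 1)·Q(Period 0) = 26×14 + 9×66 + 2×18 = 364 + 594 + 36 = 994
ΣP(Period 0)·Q(Period 0) = 21×14 + 8×66 + 3×18 = 294 + 528 + 54 = 876
Index = 994 / 876 × 100 = 113.4703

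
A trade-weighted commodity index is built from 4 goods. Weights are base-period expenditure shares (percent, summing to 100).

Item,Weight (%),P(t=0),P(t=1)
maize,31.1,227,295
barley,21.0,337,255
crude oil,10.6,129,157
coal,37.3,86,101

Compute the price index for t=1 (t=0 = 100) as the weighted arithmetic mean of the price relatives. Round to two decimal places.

113.01

maize: 31.1 × (295/227) = 31.1 × 1.299559 = 40.4163
barley: 21.0 × (255/337) = 21.0 × 0.756677 = 15.8902
crude oil: 10.6 × (157/129) = 10.6 × 1.217054 = 12.9008
coal: 37.3 × (101/86) = 37.3 × 1.174419 = 43.8058
Index = Σ wᵢ·(p₁ᵢ/p₀ᵢ) = 40.4163 + 15.8902 + 12.9008 + 43.8058 = 113.0131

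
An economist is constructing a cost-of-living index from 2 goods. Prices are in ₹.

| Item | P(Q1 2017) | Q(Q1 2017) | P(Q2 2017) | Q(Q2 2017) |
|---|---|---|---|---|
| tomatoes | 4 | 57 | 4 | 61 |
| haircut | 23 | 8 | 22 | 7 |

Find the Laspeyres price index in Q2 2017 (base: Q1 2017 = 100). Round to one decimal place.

Laspeyres price index uses base-period quantities as weights.
ΣP(Q2 2017)·Q(Q1 2017) = 4×57 + 22×8 = 228 + 176 = 404
ΣP(Q1 2017)·Q(Q1 2017) = 4×57 + 23×8 = 228 + 184 = 412
Index = 404 / 412 × 100 = 98.0583

98.1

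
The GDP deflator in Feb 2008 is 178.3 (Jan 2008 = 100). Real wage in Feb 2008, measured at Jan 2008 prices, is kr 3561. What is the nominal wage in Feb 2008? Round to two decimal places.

Nominal = Real × (Index/100) = 3561 × (178.3/100)
        = 3561 × 1.783 = 6349.2630

6349.26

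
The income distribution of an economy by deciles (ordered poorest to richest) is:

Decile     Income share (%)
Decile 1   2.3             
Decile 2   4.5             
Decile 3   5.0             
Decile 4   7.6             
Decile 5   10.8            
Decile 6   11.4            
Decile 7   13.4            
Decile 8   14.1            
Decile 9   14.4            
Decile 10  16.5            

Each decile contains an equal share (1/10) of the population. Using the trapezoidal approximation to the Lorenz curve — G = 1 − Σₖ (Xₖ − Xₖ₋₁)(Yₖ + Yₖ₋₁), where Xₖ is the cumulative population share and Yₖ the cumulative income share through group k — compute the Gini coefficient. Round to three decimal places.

0.261

Cumulative income shares Yₖ: 0.0230, 0.0680, 0.1180, 0.1940, 0.3020, 0.4160, 0.5500, 0.6910, 0.8350, 1.0000
Σ (Xₖ−Xₖ₋₁)(Yₖ+Yₖ₋₁) = (1/10)(0.0230+0.0000) + (1/10)(0.0680+0.0230) + (1/10)(0.1180+0.0680) + (1/10)(0.1940+0.1180) + (1/10)(0.3020+0.1940) + (1/10)(0.4160+0.3020) + (1/10)(0.5500+0.4160) + (1/10)(0.6910+0.5500) + (1/10)(0.8350+0.6910) + (1/10)(1.0000+0.8350)
  = 0.0023 + 0.0091 + 0.0186 + 0.0312 + 0.0496 + 0.0718 + 0.0966 + 0.1241 + 0.1526 + 0.1835 = 0.7394
G = 1 − 0.7394 = 0.2606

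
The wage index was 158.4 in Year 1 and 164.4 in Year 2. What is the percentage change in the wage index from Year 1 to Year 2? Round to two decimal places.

3.79%

Change = (164.4 − 158.4) / 158.4 × 100
       = 6.0 / 158.4 × 100 = 3.7879%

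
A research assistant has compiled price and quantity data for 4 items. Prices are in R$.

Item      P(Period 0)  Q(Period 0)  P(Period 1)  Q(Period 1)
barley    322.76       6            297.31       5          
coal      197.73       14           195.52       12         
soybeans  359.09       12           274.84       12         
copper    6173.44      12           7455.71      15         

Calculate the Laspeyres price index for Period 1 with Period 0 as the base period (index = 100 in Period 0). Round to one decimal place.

117.1

Laspeyres price index uses base-period quantities as weights.
ΣP(Period 1)·Q(Period 0) = 297.31×6 + 195.52×14 + 274.84×12 + 7455.71×12 = 1783.86 + 2737.28 + 3298.08 + 89468.52 = 97287.74
ΣP(Period 0)·Q(Period 0) = 322.76×6 + 197.73×14 + 359.09×12 + 6173.44×12 = 1936.56 + 2768.22 + 4309.08 + 74081.28 = 83095.14
Index = 97287.74 / 83095.14 × 100 = 117.0799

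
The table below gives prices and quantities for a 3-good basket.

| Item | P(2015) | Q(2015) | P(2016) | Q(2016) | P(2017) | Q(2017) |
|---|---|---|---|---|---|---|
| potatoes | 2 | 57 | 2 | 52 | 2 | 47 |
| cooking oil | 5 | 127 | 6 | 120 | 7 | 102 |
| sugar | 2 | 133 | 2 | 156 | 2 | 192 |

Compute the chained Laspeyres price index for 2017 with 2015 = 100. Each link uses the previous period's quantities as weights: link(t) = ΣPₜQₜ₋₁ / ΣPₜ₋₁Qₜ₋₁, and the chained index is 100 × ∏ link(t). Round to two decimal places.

124.40

Link 2015→2016:
ΣP(2016)Q(2015) = 2×57 + 6×127 + 2×133 = 114 + 762 + 266 = 1142
ΣP(2015)Q(2015) = 2×57 + 5×127 + 2×133 = 114 + 635 + 266 = 1015
link = 1142/1015 = 1.125123
Link 2016→2017:
ΣP(2017)Q(2016) = 2×52 + 7×120 + 2×156 = 104 + 840 + 312 = 1256
ΣP(2016)Q(2016) = 2×52 + 6×120 + 2×156 = 104 + 720 + 312 = 1136
link = 1256/1136 = 1.105634
Chained index = 100 × 1.125123 × 1.105634 = 124.3974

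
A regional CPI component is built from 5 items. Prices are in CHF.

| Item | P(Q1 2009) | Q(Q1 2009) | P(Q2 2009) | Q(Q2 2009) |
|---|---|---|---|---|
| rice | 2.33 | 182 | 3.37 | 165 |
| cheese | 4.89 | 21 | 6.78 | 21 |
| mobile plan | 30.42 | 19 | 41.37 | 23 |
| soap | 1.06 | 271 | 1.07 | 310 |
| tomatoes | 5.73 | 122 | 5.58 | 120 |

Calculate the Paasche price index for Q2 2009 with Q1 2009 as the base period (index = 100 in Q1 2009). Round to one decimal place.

120.3

Paasche price index uses current-period quantities as weights.
ΣP(Q2 2009)·Q(Q2 2009) = 3.37×165 + 6.78×21 + 41.37×23 + 1.07×310 + 5.58×120 = 556.05 + 142.38 + 951.51 + 331.7 + 669.6 = 2651.24
ΣP(Q1 2009)·Q(Q2 2009) = 2.33×165 + 4.89×21 + 30.42×23 + 1.06×310 + 5.73×120 = 384.45 + 102.69 + 699.66 + 328.6 + 687.6 = 2203
Index = 2651.24 / 2203 × 100 = 120.3468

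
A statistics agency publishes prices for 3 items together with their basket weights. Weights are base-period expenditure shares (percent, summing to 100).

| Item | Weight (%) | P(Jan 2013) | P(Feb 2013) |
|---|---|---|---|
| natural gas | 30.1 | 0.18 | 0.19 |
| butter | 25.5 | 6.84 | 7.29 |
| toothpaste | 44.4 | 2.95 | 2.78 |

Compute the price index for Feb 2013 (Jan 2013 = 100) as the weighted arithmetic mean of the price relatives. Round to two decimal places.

100.79

natural gas: 30.1 × (0.19/0.18) = 30.1 × 1.055556 = 31.7722
butter: 25.5 × (7.29/6.84) = 25.5 × 1.065789 = 27.1776
toothpaste: 44.4 × (2.78/2.95) = 44.4 × 0.942373 = 41.8414
Index = Σ wᵢ·(p₁ᵢ/p₀ᵢ) = 31.7722 + 27.1776 + 41.8414 = 100.7912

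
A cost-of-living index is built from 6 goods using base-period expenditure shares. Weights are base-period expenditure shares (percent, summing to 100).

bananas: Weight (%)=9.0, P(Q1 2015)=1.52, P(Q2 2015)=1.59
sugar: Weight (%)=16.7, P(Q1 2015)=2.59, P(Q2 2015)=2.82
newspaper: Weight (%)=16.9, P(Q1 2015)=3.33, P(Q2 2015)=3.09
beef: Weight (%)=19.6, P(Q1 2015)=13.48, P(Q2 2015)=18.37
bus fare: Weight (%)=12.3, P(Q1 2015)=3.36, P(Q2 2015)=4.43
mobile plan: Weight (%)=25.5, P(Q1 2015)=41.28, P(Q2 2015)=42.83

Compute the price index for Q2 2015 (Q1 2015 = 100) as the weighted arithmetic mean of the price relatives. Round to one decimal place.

bananas: 9.0 × (1.59/1.52) = 9.0 × 1.046053 = 9.4145
sugar: 16.7 × (2.82/2.59) = 16.7 × 1.088803 = 18.1830
newspaper: 16.9 × (3.09/3.33) = 16.9 × 0.927928 = 15.6820
beef: 19.6 × (18.37/13.48) = 19.6 × 1.362760 = 26.7101
bus fare: 12.3 × (4.43/3.36) = 12.3 × 1.318452 = 16.2170
mobile plan: 25.5 × (42.83/41.28) = 25.5 × 1.037548 = 26.4575
Index = Σ wᵢ·(p₁ᵢ/p₀ᵢ) = 9.4145 + 18.1830 + 15.6820 + 26.7101 + 16.2170 + 26.4575 = 112.6640

112.7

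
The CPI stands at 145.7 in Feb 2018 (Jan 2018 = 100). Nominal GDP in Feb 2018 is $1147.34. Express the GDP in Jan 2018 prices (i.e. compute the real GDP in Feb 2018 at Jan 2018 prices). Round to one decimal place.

Real = Nominal ÷ (Index/100) = 1147.34 ÷ (145.7/100)
     = 1147.34 ÷ 1.457 = 787.4674

787.5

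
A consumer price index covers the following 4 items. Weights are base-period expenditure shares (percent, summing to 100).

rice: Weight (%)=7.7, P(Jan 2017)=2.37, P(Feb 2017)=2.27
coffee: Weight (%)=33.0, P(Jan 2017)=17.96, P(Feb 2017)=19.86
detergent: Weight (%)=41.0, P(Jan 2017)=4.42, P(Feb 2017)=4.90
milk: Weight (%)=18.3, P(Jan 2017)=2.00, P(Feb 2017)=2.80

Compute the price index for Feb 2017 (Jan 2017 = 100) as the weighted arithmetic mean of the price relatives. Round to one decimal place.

rice: 7.7 × (2.27/2.37) = 7.7 × 0.957806 = 7.3751
coffee: 33.0 × (19.86/17.96) = 33.0 × 1.105791 = 36.4911
detergent: 41.0 × (4.90/4.42) = 41.0 × 1.108597 = 45.4525
milk: 18.3 × (2.80/2.00) = 18.3 × 1.400000 = 25.6200
Index = Σ wᵢ·(p₁ᵢ/p₀ᵢ) = 7.3751 + 36.4911 + 45.4525 + 25.6200 = 114.9387

114.9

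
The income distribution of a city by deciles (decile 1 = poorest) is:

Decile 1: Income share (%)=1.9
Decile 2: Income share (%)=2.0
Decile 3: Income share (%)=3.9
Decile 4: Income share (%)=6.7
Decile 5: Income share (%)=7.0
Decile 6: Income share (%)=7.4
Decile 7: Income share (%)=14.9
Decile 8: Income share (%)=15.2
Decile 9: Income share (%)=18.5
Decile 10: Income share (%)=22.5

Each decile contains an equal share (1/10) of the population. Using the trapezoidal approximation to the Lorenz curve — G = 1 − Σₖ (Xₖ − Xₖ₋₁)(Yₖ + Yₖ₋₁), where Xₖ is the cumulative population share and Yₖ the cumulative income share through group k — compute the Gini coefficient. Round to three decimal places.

0.382

Cumulative income shares Yₖ: 0.0190, 0.0390, 0.0780, 0.1450, 0.2150, 0.2890, 0.4380, 0.5900, 0.7750, 1.0000
Σ (Xₖ−Xₖ₋₁)(Yₖ+Yₖ₋₁) = (1/10)(0.0190+0.0000) + (1/10)(0.0390+0.0190) + (1/10)(0.0780+0.0390) + (1/10)(0.1450+0.0780) + (1/10)(0.2150+0.1450) + (1/10)(0.2890+0.2150) + (1/10)(0.4380+0.2890) + (1/10)(0.5900+0.4380) + (1/10)(0.7750+0.5900) + (1/10)(1.0000+0.7750)
  = 0.0019 + 0.0058 + 0.0117 + 0.0223 + 0.0360 + 0.0504 + 0.0727 + 0.1028 + 0.1365 + 0.1775 = 0.6176
G = 1 − 0.6176 = 0.3824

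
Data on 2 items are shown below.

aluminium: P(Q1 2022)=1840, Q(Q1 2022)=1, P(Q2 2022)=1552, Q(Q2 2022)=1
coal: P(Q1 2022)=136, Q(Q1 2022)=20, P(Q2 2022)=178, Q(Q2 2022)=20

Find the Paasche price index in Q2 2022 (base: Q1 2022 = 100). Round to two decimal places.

Paasche price index uses current-period quantities as weights.
ΣP(Q2 2022)·Q(Q2 2022) = 1552×1 + 178×20 = 1552 + 3560 = 5112
ΣP(Q1 2022)·Q(Q2 2022) = 1840×1 + 136×20 = 1840 + 2720 = 4560
Index = 5112 / 4560 × 100 = 112.1053

112.11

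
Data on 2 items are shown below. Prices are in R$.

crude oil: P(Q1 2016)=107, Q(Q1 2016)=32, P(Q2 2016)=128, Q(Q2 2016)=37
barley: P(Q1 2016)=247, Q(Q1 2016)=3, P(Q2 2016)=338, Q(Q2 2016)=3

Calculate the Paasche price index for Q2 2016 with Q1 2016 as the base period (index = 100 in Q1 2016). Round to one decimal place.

122.3

Paasche price index uses current-period quantities as weights.
ΣP(Q2 2016)·Q(Q2 2016) = 128×37 + 338×3 = 4736 + 1014 = 5750
ΣP(Q1 2016)·Q(Q2 2016) = 107×37 + 247×3 = 3959 + 741 = 4700
Index = 5750 / 4700 × 100 = 122.3404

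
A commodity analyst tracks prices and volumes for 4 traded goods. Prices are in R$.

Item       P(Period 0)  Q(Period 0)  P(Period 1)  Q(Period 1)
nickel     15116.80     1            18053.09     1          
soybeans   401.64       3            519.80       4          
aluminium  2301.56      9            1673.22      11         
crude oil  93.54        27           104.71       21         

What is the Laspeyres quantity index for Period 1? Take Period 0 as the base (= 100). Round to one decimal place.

Laspeyres quantity index uses base-period prices as weights.
ΣP(Period 0)·Q(Period 1) = 15116.80×1 + 401.64×4 + 2301.56×11 + 93.54×21 = 15116.8 + 1606.56 + 25317.16 + 1964.34 = 44004.86
ΣP(Period 0)·Q(Period 0) = 15116.80×1 + 401.64×3 + 2301.56×9 + 93.54×27 = 15116.8 + 1204.92 + 20714.04 + 2525.58 = 39561.34
Index = 44004.86 / 39561.34 × 100 = 111.2320

111.2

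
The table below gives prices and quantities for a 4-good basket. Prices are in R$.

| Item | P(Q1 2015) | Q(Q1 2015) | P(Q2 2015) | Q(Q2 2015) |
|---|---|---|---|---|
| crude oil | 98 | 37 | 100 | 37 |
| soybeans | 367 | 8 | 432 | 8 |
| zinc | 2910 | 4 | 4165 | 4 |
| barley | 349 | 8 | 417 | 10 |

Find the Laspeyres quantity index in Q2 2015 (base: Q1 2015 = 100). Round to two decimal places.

Laspeyres quantity index uses base-period prices as weights.
ΣP(Q1 2015)·Q(Q2 2015) = 98×37 + 367×8 + 2910×4 + 349×10 = 3626 + 2936 + 11640 + 3490 = 21692
ΣP(Q1 2015)·Q(Q1 2015) = 98×37 + 367×8 + 2910×4 + 349×8 = 3626 + 2936 + 11640 + 2792 = 20994
Index = 21692 / 20994 × 100 = 103.3248

103.32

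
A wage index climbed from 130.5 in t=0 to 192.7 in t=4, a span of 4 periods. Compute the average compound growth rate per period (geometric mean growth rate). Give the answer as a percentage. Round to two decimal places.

10.23%

Growth factor = (192.7/130.5)^(1/4) = (1.476628)^(1/4) = 1.102346
Growth rate = 1.102346 − 1 = 0.102346 = 10.2346%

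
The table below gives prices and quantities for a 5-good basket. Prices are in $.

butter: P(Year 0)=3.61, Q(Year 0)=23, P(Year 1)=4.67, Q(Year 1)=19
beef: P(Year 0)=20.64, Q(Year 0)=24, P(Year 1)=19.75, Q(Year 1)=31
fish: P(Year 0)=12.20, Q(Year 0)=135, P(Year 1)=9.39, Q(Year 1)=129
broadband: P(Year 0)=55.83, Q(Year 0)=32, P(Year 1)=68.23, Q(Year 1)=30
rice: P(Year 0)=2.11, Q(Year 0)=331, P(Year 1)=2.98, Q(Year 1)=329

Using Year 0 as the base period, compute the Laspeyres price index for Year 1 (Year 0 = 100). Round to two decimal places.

Laspeyres price index uses base-period quantities as weights.
ΣP(Year 1)·Q(Year 0) = 4.67×23 + 19.75×24 + 9.39×135 + 68.23×32 + 2.98×331 = 107.41 + 474 + 1267.65 + 2183.36 + 986.38 = 5018.8
ΣP(Year 0)·Q(Year 0) = 3.61×23 + 20.64×24 + 12.20×135 + 55.83×32 + 2.11×331 = 83.03 + 495.36 + 1647 + 1786.56 + 698.41 = 4710.36
Index = 5018.8 / 4710.36 × 100 = 106.5481

106.55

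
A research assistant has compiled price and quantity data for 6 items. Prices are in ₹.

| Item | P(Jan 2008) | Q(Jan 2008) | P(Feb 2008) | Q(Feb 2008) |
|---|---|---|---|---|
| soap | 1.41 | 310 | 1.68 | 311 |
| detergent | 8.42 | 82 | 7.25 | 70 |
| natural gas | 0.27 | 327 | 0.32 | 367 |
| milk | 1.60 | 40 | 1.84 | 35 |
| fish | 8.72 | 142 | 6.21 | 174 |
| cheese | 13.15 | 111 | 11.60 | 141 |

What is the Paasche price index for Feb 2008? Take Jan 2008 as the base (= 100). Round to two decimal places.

Paasche price index uses current-period quantities as weights.
ΣP(Feb 2008)·Q(Feb 2008) = 1.68×311 + 7.25×70 + 0.32×367 + 1.84×35 + 6.21×174 + 11.60×141 = 522.48 + 507.5 + 117.44 + 64.4 + 1080.54 + 1635.6 = 3927.96
ΣP(Jan 2008)·Q(Feb 2008) = 1.41×311 + 8.42×70 + 0.27×367 + 1.60×35 + 8.72×174 + 13.15×141 = 438.51 + 589.4 + 99.09 + 56 + 1517.28 + 1854.15 = 4554.43
Index = 3927.96 / 4554.43 × 100 = 86.2448

86.24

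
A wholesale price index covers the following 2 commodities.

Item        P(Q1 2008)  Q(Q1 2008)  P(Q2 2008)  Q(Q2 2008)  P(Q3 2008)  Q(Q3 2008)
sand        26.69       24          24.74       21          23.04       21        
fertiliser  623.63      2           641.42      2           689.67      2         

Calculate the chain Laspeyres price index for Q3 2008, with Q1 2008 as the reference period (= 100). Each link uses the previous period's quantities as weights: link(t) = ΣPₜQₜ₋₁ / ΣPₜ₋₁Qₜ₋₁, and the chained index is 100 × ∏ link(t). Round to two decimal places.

102.76

Link Q1 2008→Q2 2008:
ΣP(Q2 2008)Q(Q1 2008) = 24.74×24 + 641.42×2 = 593.76 + 1282.84 = 1876.6
ΣP(Q1 2008)Q(Q1 2008) = 26.69×24 + 623.63×2 = 640.56 + 1247.26 = 1887.82
link = 1876.6/1887.82 = 0.994057
Link Q2 2008→Q3 2008:
ΣP(Q3 2008)Q(Q2 2008) = 23.04×21 + 689.67×2 = 483.84 + 1379.34 = 1863.18
ΣP(Q2 2008)Q(Q2 2008) = 24.74×21 + 641.42×2 = 519.54 + 1282.84 = 1802.38
link = 1863.18/1802.38 = 1.033733
Chained index = 100 × 0.994057 × 1.033733 = 102.7589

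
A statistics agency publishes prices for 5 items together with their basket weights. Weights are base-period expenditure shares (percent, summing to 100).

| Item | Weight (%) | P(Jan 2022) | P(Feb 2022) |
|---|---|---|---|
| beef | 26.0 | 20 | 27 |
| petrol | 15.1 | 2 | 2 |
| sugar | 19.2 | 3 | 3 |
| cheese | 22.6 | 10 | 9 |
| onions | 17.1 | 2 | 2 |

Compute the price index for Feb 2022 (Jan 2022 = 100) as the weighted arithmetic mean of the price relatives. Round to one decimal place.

106.8

beef: 26.0 × (27/20) = 26.0 × 1.350000 = 35.1000
petrol: 15.1 × (2/2) = 15.1 × 1.000000 = 15.1000
sugar: 19.2 × (3/3) = 19.2 × 1.000000 = 19.2000
cheese: 22.6 × (9/10) = 22.6 × 0.900000 = 20.3400
onions: 17.1 × (2/2) = 17.1 × 1.000000 = 17.1000
Index = Σ wᵢ·(p₁ᵢ/p₀ᵢ) = 35.1000 + 15.1000 + 19.2000 + 20.3400 + 17.1000 = 106.8400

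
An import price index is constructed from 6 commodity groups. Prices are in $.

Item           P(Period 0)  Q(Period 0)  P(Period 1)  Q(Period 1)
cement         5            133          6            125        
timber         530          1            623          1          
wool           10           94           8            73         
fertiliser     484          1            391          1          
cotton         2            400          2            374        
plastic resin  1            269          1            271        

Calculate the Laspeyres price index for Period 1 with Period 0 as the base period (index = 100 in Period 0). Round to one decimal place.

Laspeyres price index uses base-period quantities as weights.
ΣP(Period 1)·Q(Period 0) = 6×133 + 623×1 + 8×94 + 391×1 + 2×400 + 1×269 = 798 + 623 + 752 + 391 + 800 + 269 = 3633
ΣP(Period 0)·Q(Period 0) = 5×133 + 530×1 + 10×94 + 484×1 + 2×400 + 1×269 = 665 + 530 + 940 + 484 + 800 + 269 = 3688
Index = 3633 / 3688 × 100 = 98.5087

98.5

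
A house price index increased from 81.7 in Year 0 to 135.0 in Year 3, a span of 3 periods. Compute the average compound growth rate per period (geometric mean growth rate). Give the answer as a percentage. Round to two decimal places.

18.22%

Growth factor = (135.0/81.7)^(1/3) = (1.652387)^(1/3) = 1.182235
Growth rate = 1.182235 − 1 = 0.182235 = 18.2235%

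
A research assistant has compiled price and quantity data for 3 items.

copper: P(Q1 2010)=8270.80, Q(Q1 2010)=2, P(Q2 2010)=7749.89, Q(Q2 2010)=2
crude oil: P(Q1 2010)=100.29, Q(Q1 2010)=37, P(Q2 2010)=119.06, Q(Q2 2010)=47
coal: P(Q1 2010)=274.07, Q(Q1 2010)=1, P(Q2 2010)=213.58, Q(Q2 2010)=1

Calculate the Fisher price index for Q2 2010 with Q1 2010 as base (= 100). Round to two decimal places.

98.49

Laspeyres component (base-period weights):
ΣP(Q2 2010)Q(Q1 2010) = 7749.89×2 + 119.06×37 + 213.58×1 = 15499.78 + 4405.22 + 213.58 = 20118.58
ΣP(Q1 2010)Q(Q1 2010) = 8270.80×2 + 100.29×37 + 274.07×1 = 16541.6 + 3710.73 + 274.07 = 20526.4
L = 20118.58 / 20526.4 × 100 = 98.0132
Paasche component (current-period weights):
ΣP(Q2 2010)Q(Q2 2010) = 7749.89×2 + 119.06×47 + 213.58×1 = 15499.78 + 5595.82 + 213.58 = 21309.18
ΣP(Q1 2010)Q(Q2 2010) = 8270.80×2 + 100.29×47 + 274.07×1 = 16541.6 + 4713.63 + 274.07 = 21529.3
P = 21309.18 / 21529.3 × 100 = 98.9776
Fisher = √(L × P) = √(98.0132 × 98.9776) = 98.4942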